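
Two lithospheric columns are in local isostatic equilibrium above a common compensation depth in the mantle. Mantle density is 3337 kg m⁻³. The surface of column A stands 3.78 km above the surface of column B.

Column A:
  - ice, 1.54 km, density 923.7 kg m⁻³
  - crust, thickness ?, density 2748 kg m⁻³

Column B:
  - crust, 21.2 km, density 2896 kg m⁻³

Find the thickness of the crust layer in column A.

Take the compensation level at the base of the deeper column (depth z_c below the surface of column A) and equate Σ ρ_i t_i down to z_c; mantle fills any gap and the z_c terms cancel.
Column A: 1.54×923.7 + x×2748 + (z_c − 1.54 − x)×3337
Column B: 3.78×0 + 21.2×2896 + (z_c − 3.78 − 21.2)×3337
The z_c×3337 term appears on both sides and cancels. Collect the known terms of each column as K = Σ(ρt)_known − 3337 × (depth of known layers): K_A = 1422.498 − 3337×1.54 = −3716.482; K_B = 61395.2 − 3337×(3.78 + 21.2) = −21963.06.
Balance: K_A − x×(3337 − 2748) = K_B, so x = (K_A − K_B)/(3337 − 2748) = 18246.6/589 = 31 km.

31 km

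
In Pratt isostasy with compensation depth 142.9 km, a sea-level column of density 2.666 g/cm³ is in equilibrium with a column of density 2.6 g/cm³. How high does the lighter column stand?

ρ_ref D = ρ (D + h) → h = D (ρ_ref − ρ)/ρ.
h = 142.9 km × (2.666 − 2.6)/2.6 = 3.63 km.

3.63 km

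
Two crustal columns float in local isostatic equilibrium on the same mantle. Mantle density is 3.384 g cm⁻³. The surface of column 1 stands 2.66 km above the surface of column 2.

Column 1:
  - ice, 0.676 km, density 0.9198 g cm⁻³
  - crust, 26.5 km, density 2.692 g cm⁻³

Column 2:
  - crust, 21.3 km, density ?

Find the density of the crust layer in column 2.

2.87 g cm⁻³

Take the compensation level at the base of the deeper column (depth z_c below the surface of column 1) and equate Σ ρ_i t_i down to z_c; mantle fills any gap and the z_c terms cancel.
Column 1: 0.676×0.9198 + 26.5×2.692 + (z_c − 27.176)×3.384
Column 2: 2.66×0 + 21.3×ρ + (z_c − 2.66 − 21.3)×3.384
The z_c×3.384 term appears on both sides and cancels. Collect the known terms of each column as K = Σ(ρt)_known − 3.384 × (depth of known layers): K_1 = 71.9597848 − 3.384×27.176 = −20.0037992; K_2 = 0 − 3.384×(2.66 + 21.3) = −81.08064.
Balance: K_1 = K_2 + 21.3×ρ, so ρ = (K_1 − K_2)/21.3 = 61.0768/21.3 = 2.87 g cm⁻³.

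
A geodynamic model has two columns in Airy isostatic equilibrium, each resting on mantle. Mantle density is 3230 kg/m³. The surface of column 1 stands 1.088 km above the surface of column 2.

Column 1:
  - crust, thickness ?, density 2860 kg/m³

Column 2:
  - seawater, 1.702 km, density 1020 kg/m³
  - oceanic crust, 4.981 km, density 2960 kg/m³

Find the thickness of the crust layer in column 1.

23.3 km

Take the compensation level at the base of the deeper column (depth z_c below the surface of column 1) and equate Σ ρ_i t_i down to z_c; mantle fills any gap and the z_c terms cancel.
Column 1: x×2860 + (z_c − 0 − x)×3230
Column 2: 1.088×0 + 1.702×1020 + 4.981×2960 + (z_c − 1.088 − 6.683)×3230
The z_c×3230 term appears on both sides and cancels. Collect the known terms of each column as K = Σ(ρt)_known − 3230 × (depth of known layers): K_1 = 0 − 3230×0 = 0; K_2 = 16479.8 − 3230×(1.088 + 6.683) = −8620.53.
Balance: K_1 − x×(3230 − 2860) = K_2, so x = (K_1 − K_2)/(3230 − 2860) = 8620.53/370 = 23.3 km.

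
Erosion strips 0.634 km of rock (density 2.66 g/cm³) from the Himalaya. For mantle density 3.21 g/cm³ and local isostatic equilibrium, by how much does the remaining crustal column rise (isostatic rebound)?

0.525 km

Unloading: uplift u = e ρ_c/ρ_m = 0.634 km × 2.66/3.21 = 0.525 km.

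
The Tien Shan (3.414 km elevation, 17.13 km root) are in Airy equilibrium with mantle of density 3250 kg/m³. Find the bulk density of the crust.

ρ_c h = (ρ_m − ρ_c) r → ρ_c (h + r) = ρ_m r → ρ_c = ρ_m r / (h + r).
ρ_c = 3250 × 17.13 km / (3.414 km + 17.13 km) = 2710 kg/m³.

2710 kg/m³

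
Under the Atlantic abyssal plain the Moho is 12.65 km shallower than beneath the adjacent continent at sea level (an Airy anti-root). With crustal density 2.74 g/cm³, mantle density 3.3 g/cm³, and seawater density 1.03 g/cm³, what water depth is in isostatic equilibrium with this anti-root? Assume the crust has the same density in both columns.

4.14 km

Replacing a thickness d of crust by seawater at the top must be balanced by replacing crust with mantle at the base: d (ρ_c − ρ_w) = a (ρ_m − ρ_c).
d = a (ρ_m − ρ_c)/(ρ_c − ρ_w) = 12.65 km × 0.56/1.71 = 4.14 km.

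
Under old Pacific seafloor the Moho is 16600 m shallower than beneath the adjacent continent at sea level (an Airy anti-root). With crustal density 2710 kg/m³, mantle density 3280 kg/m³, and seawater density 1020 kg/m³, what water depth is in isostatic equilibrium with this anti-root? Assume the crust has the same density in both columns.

Replacing a thickness d of crust by seawater at the top must be balanced by replacing crust with mantle at the base: d (ρ_c − ρ_w) = a (ρ_m − ρ_c).
d = a (ρ_m − ρ_c)/(ρ_c − ρ_w) = 16600 m × 570/1690 = 5600 m.

5600 m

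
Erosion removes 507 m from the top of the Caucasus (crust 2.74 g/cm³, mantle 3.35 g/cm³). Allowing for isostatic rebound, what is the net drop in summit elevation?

Rebound u = e ρ_c/ρ_m = 507 m × 2.74/3.35 = 414.7 m.
Net surface drop = e − u = 507 m − 414.7 m = e (ρ_m − ρ_c)/ρ_m = 92.3 m.

92.3 m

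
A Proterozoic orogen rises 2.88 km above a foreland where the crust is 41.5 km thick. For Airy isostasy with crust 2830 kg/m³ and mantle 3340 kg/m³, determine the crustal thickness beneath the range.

Root depth r = h ρ_c / (ρ_m − ρ_c) = 2.88 km × 2830 / 510 = 15.98 km.
Total thickness = T + h + r = 41.5 km + 2.88 km + 15.98 km = 60.4 km.

60.4 km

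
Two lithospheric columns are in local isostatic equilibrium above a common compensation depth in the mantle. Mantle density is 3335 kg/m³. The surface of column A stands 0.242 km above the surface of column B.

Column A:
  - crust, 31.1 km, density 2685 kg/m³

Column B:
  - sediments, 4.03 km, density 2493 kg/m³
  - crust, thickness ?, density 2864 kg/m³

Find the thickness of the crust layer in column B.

34 km

Take the compensation level at the base of the deeper column (depth z_c below the surface of column A) and equate Σ ρ_i t_i down to z_c; mantle fills any gap and the z_c terms cancel.
Column A: 31.1×2685 + (z_c − 31.1)×3335
Column B: 0.242×0 + 4.03×2493 + x×2864 + (z_c − 0.242 − 4.03 − x)×3335
The z_c×3335 term appears on both sides and cancels. Collect the known terms of each column as K = Σ(ρt)_known − 3335 × (depth of known layers): K_A = 83503.5 − 3335×31.1 = −20215; K_B = 10046.79 − 3335×(0.242 + 4.03) = −4200.33.
Balance: K_A = K_B − x×(3335 − 2864), so x = (K_B − K_A)/(3335 − 2864) = 16014.7/471 = 34 km.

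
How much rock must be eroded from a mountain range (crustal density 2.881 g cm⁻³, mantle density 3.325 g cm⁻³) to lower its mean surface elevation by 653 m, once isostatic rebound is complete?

Net drop Δ = e − u = e − e ρ_c/ρ_m = e (ρ_m − ρ_c)/ρ_m.
e = Δ ρ_m/(ρ_m − ρ_c) = 653 m × 3.325/0.444 = 4890 m.

4890 m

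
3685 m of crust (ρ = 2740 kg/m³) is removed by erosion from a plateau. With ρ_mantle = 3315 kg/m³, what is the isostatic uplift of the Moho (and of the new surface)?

Unloading: uplift u = e ρ_c/ρ_m = 3685 m × 2740/3315 = 3050 m.

3050 m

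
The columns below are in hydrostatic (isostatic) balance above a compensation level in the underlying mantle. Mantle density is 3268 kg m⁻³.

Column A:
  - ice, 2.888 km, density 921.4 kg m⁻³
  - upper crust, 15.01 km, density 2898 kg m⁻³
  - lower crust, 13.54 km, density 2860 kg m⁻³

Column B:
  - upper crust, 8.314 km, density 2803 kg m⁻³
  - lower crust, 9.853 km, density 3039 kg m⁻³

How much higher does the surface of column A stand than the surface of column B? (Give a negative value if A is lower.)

3.59 km

For any compensation level in the mantle, the mantle terms cancel and isostasy reduces to e = (Σt_A − Σt_B) − (Σ(ρt)_A − Σ(ρt)_B) / ρ_m.
Σt_A = 31.438 km; Σt_B = 18.167 km; Σ(ρt)_A = 84884.3832; Σ(ρt)_B = 53247.409 (in km·kg m⁻³).
e = (31.438 − 18.167) − (84884.3832 − 53247.409) / 3268 = 3.59 km.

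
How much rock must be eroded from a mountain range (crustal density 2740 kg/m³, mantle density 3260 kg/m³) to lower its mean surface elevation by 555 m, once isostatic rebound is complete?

3480 m

Net drop Δ = e − u = e − e ρ_c/ρ_m = e (ρ_m − ρ_c)/ρ_m.
e = Δ ρ_m/(ρ_m − ρ_c) = 555 m × 3260/520 = 3480 m.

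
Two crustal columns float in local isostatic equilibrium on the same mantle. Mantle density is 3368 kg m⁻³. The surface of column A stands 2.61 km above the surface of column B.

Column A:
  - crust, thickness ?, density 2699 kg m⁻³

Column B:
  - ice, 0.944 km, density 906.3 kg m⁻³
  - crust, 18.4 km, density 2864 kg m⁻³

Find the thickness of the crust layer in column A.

30.5 km

Take the compensation level at the base of the deeper column (depth z_c below the surface of column A) and equate Σ ρ_i t_i down to z_c; mantle fills any gap and the z_c terms cancel.
Column A: x×2699 + (z_c − 0 − x)×3368
Column B: 2.61×0 + 0.944×906.3 + 18.4×2864 + (z_c − 2.61 − 19.344)×3368
The z_c×3368 term appears on both sides and cancels. Collect the known terms of each column as K = Σ(ρt)_known − 3368 × (depth of known layers): K_A = 0 − 3368×0 = 0; K_B = 53553.1472 − 3368×(2.61 + 19.344) = −20387.9248.
Balance: K_A − x×(3368 − 2699) = K_B, so x = (K_A − K_B)/(3368 − 2699) = 20387.9/669 = 30.5 km.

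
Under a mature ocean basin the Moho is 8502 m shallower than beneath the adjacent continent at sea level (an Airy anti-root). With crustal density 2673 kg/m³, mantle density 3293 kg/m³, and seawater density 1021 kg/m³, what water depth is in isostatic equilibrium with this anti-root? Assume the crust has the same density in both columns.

3190 m

Replacing a thickness d of crust by seawater at the top must be balanced by replacing crust with mantle at the base: d (ρ_c − ρ_w) = a (ρ_m − ρ_c).
d = a (ρ_m − ρ_c)/(ρ_c − ρ_w) = 8502 m × 620/1652 = 3190 m.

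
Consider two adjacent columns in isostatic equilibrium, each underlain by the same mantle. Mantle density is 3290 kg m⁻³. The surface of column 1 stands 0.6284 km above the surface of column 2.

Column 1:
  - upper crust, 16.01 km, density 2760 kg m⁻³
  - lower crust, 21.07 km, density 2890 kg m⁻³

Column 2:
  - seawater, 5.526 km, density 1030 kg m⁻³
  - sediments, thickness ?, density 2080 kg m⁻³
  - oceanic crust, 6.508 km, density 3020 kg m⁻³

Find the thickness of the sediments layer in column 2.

Take the compensation level at the base of the deeper column (depth z_c below the surface of column 1) and equate Σ ρ_i t_i down to z_c; mantle fills any gap and the z_c terms cancel.
Column 1: 16.01×2760 + 21.07×2890 + (z_c − 37.08)×3290
Column 2: 0.6284×0 + 5.526×1030 + x×2080 + 6.508×3020 + (z_c − 0.6284 − 12.034 − x)×3290
The z_c×3290 term appears on both sides and cancels. Collect the known terms of each column as K = Σ(ρt)_known − 3290 × (depth of known layers): K_1 = 105079.9 − 3290×37.08 = −16913.3; K_2 = 25345.94 − 3290×(0.6284 + 12.034) = −16313.356.
Balance: K_1 = K_2 − x×(3290 − 2080), so x = (K_2 − K_1)/(3290 − 2080) = 599.944/1210 = 0.496 km.

0.496 km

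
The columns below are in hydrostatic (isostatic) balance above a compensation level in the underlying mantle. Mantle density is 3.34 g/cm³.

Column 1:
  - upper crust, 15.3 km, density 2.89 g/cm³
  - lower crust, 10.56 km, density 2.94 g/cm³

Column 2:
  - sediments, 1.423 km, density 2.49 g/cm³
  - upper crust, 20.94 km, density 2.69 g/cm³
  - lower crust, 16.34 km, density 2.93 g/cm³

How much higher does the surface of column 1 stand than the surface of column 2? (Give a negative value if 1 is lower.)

−3.12 km

For any compensation level in the mantle, the mantle terms cancel and isostasy reduces to e = (Σt_1 − Σt_2) − (Σ(ρt)_1 − Σ(ρt)_2) / ρ_m.
Σt_1 = 25.86 km; Σt_2 = 38.703 km; Σ(ρt)_1 = 75.2634; Σ(ρt)_2 = 107.74807 (in km·g/cm³).
e = (25.86 − 38.703) − (75.2634 − 107.74807) / 3.34 = −3.12 km.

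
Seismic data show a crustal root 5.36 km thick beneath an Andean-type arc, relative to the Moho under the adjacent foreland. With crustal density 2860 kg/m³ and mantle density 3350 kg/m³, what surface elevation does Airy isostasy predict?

0.918 km

In Airy isostatic equilibrium: ρ_c h = (ρ_m − ρ_c) r.
h = r (ρ_m − ρ_c) / ρ_c = 5.36 km × (3350 − 2860) / 2860 = 0.918 km.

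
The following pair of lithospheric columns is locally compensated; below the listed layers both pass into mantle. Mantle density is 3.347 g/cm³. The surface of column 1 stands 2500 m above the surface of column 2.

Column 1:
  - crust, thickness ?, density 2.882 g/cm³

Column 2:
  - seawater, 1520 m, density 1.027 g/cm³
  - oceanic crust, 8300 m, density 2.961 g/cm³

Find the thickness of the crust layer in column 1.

32500 m

Take the compensation level at the base of the deeper column (depth z_c below the surface of column 1) and equate Σ ρ_i t_i down to z_c; mantle fills any gap and the z_c terms cancel.
Column 1: x×2.882 + (z_c − 0 − x)×3.347
Column 2: 2500×0 + 1520×1.027 + 8300×2.961 + (z_c − 2500 − 9820)×3.347
The z_c×3.347 term appears on both sides and cancels. Collect the known terms of each column as K = Σ(ρt)_known − 3.347 × (depth of known layers): K_1 = 0 − 3.347×0 = 0; K_2 = 26137.34 − 3.347×(2500 + 9820) = −15097.7.
Balance: K_1 − x×(3.347 − 2.882) = K_2, so x = (K_1 − K_2)/(3.347 − 2.882) = 15097.7/0.465 = 32500 m.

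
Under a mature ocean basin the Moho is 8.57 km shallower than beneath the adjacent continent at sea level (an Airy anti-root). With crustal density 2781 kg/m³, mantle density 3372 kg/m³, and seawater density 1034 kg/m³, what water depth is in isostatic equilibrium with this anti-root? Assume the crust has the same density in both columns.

Replacing a thickness d of crust by seawater at the top must be balanced by replacing crust with mantle at the base: d (ρ_c − ρ_w) = a (ρ_m − ρ_c).
d = a (ρ_m − ρ_c)/(ρ_c − ρ_w) = 8.57 km × 591/1747 = 2.9 km.

2.9 km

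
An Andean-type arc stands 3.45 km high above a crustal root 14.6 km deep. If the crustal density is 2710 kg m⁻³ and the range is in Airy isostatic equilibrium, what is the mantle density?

Airy balance: ρ_c h = (ρ_m − ρ_c) r → ρ_m = ρ_c (1 + h/r).
ρ_m = 2710 × (1 + 3.45 km/14.6 km) = 3350 kg m⁻³.

3350 kg m⁻³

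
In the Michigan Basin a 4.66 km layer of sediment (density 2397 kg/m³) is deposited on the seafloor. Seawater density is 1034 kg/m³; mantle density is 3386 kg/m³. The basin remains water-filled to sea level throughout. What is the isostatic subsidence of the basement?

2.7 km

Submarine loading: the sediment displaces seawater, and the subsidence is in turn flooded, so s (ρ_m − ρ_w) = t (ρ_sed − ρ_w).
s = 4.66 km × (2397 − 1034) / (3386 − 1034) = 2.7 km.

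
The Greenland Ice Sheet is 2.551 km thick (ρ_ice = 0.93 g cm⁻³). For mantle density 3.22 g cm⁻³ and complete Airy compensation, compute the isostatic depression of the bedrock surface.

0.737 km

By Archimedes' principle applied to the lithosphere: the ice load ρ_ice t is balanced by mantle displaced below, ρ_m s.
s = t ρ_ice / ρ_m = 2.551 km × 0.93/3.22 = 0.737 km.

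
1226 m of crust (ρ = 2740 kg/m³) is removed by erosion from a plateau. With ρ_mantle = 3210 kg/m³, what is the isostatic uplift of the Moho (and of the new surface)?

Unloading: uplift u = e ρ_c/ρ_m = 1226 m × 2740/3210 = 1050 m.

1050 m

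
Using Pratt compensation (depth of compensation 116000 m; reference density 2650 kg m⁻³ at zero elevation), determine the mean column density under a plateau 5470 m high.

Pratt balance: ρ_ref D = ρ (D + h).
ρ = ρ_ref D/(D + h) = 2650 × 116000 m/(116000 m + 5470 m) = 2530 kg m⁻³.

2530 kg m⁻³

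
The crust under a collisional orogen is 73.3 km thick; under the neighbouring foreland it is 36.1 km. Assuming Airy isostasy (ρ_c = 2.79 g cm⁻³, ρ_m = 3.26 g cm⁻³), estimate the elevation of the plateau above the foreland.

5.36 km

Excess crust Δ = 73.3 km − 36.1 km = 37.2 km, split between elevation h and root r with h + r = Δ.
Airy balance ρ_c h = (ρ_m − ρ_c) r gives r = h ρ_c/(ρ_m − ρ_c), so h (1 + ρ_c/(ρ_m − ρ_c)) = Δ, i.e. h = Δ (ρ_m − ρ_c)/ρ_m.
h = 37.2 km × 0.47/3.26 = 5.36 km.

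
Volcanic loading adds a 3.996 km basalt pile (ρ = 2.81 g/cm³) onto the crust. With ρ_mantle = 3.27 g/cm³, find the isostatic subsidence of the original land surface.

3.43 km

Subaerial loading: s = t ρ_load / ρ_m.
s = 3.996 km × 2.81/3.27 = 3.43 km.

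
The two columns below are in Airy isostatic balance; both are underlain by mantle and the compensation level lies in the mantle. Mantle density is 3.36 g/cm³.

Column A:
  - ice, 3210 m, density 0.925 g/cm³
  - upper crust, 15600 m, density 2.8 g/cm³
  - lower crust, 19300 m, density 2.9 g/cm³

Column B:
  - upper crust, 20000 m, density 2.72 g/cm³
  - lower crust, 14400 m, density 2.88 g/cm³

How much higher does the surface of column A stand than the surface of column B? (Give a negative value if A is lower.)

For any compensation level in the mantle, the mantle terms cancel and isostasy reduces to e = (Σt_A − Σt_B) − (Σ(ρt)_A − Σ(ρt)_B) / ρ_m.
Σt_A = 38110 m; Σt_B = 34400 m; Σ(ρt)_A = 102619.25; Σ(ρt)_B = 95872 (in m·g/cm³).
e = (38110 − 34400) − (102619.25 − 95872) / 3.36 = 1700 m.

1700 m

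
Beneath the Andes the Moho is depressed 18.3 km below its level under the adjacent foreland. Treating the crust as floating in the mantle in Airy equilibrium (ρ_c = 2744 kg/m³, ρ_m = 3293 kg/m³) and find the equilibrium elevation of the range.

By Archimedes' principle applied to the lithosphere: ρ_c h = (ρ_m − ρ_c) r.
h = r (ρ_m − ρ_c) / ρ_c = 18.3 km × (3293 − 2744) / 2744 = 3.66 km.

3.66 km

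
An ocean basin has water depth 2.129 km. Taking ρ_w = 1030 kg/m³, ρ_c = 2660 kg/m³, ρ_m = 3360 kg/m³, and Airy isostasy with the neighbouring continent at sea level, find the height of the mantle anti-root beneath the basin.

4.96 km

For local isostatic compensation: replacing crust with seawater at the top is compensated by replacing crust with mantle at the base: d (ρ_c − ρ_w) = a (ρ_m − ρ_c).
a = d (ρ_c − ρ_w)/(ρ_m − ρ_c) = 2.129 km × 1630/700 = 4.96 km.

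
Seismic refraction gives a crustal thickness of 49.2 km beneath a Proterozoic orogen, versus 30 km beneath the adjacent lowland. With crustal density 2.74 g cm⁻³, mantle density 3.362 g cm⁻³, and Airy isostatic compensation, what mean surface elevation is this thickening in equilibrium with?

3.55 km

Excess crust Δ = 49.2 km − 30 km = 19.2 km, split between elevation h and root r with h + r = Δ.
Airy balance ρ_c h = (ρ_m − ρ_c) r gives r = h ρ_c/(ρ_m − ρ_c), so h (1 + ρ_c/(ρ_m − ρ_c)) = Δ, i.e. h = Δ (ρ_m − ρ_c)/ρ_m.
h = 19.2 km × 0.622/3.362 = 3.55 km.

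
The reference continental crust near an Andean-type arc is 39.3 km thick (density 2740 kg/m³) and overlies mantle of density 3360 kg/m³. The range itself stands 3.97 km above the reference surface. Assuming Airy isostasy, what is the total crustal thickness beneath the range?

Root depth r = h ρ_c / (ρ_m − ρ_c) = 3.97 km × 2740 / 620 = 17.54 km.
Total thickness = T + h + r = 39.3 km + 3.97 km + 17.54 km = 60.8 km.

60.8 km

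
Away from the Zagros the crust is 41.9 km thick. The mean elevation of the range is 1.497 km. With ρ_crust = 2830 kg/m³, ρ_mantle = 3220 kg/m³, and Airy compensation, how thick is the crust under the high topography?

54.3 km

Root depth r = h ρ_c / (ρ_m − ρ_c) = 1.497 km × 2830 / 390 = 10.86 km.
Total thickness = T + h + r = 41.9 km + 1.497 km + 10.86 km = 54.3 km.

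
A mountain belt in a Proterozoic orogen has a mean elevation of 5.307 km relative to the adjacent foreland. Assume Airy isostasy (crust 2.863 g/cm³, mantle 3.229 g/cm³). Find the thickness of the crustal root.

For local isostatic compensation: the weight of the topography is balanced by the buoyancy of the root, ρ_c h = (ρ_m − ρ_c) r.
r = h · ρ_c / (ρ_m − ρ_c) = 5.307 km × 2.863 / (3.229 − 2.863) = 41.5 km.

41.5 km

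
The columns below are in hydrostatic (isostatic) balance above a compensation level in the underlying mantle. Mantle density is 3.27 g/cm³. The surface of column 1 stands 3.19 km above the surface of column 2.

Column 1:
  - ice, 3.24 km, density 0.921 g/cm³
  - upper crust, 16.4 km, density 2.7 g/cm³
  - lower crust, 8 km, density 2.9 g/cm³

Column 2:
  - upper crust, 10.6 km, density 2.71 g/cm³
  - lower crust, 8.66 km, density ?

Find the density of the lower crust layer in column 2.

Take the compensation level at the base of the deeper column (depth z_c below the surface of column 1) and equate Σ ρ_i t_i down to z_c; mantle fills any gap and the z_c terms cancel.
Column 1: 3.24×0.921 + 16.4×2.7 + 8×2.9 + (z_c − 27.64)×3.27
Column 2: 3.19×0 + 10.6×2.71 + 8.66×ρ + (z_c − 3.19 − 19.26)×3.27
The z_c×3.27 term appears on both sides and cancels. Collect the known terms of each column as K = Σ(ρt)_known − 3.27 × (depth of known layers): K_1 = 70.46404 − 3.27×27.64 = −19.91876; K_2 = 28.726 − 3.27×(3.19 + 19.26) = −44.6855.
Balance: K_1 = K_2 + 8.66×ρ, so ρ = (K_1 − K_2)/8.66 = 24.7667/8.66 = 2.86 g/cm³.

2.86 g/cm³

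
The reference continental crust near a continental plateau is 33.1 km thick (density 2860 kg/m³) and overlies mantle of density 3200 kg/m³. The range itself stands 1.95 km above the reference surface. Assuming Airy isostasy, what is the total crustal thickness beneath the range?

Root depth r = h ρ_c / (ρ_m − ρ_c) = 1.95 km × 2860 / 340 = 16.4 km.
Total thickness = T + h + r = 33.1 km + 1.95 km + 16.4 km = 51.5 km.

51.5 km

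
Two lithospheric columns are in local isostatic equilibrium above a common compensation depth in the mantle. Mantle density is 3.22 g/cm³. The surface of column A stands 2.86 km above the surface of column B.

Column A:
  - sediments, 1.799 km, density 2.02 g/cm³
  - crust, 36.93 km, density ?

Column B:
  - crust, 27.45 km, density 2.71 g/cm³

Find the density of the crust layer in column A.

2.65 g/cm³

Take the compensation level at the base of the deeper column (depth z_c below the surface of column A) and equate Σ ρ_i t_i down to z_c; mantle fills any gap and the z_c terms cancel.
Column A: 1.799×2.02 + 36.93×ρ + (z_c − 38.729)×3.22
Column B: 2.86×0 + 27.45×2.71 + (z_c − 2.86 − 27.45)×3.22
The z_c×3.22 term appears on both sides and cancels. Collect the known terms of each column as K = Σ(ρt)_known − 3.22 × (depth of known layers): K_A = 3.63398 − 3.22×38.729 = −121.0734; K_B = 74.3895 − 3.22×(2.86 + 27.45) = −23.2087.
Balance: K_A + 36.93×ρ = K_B, so ρ = (K_B − K_A)/36.93 = 97.8647/36.93 = 2.65 g/cm³.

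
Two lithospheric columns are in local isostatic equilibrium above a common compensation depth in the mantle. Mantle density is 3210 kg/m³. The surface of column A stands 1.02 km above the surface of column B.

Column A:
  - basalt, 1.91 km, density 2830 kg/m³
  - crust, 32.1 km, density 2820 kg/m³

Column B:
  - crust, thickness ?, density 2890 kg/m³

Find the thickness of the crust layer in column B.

Take the compensation level at the base of the deeper column (depth z_c below the surface of column A) and equate Σ ρ_i t_i down to z_c; mantle fills any gap and the z_c terms cancel.
Column A: 1.91×2830 + 32.1×2820 + (z_c − 34.01)×3210
Column B: 1.02×0 + x×2890 + (z_c − 1.02 − 0 − x)×3210
The z_c×3210 term appears on both sides and cancels. Collect the known terms of each column as K = Σ(ρt)_known − 3210 × (depth of known layers): K_A = 95927.3 − 3210×34.01 = −13244.8; K_B = 0 − 3210×(1.02 + 0) = −3274.2.
Balance: K_A = K_B − x×(3210 − 2890), so x = (K_B − K_A)/(3210 − 2890) = 9970.6/320 = 31.2 km.

31.2 km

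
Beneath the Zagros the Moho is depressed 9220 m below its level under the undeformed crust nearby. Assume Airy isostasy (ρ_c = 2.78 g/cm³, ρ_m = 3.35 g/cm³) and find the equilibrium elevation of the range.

In Airy isostatic equilibrium: ρ_c h = (ρ_m − ρ_c) r.
h = r (ρ_m − ρ_c) / ρ_c = 9220 m × (3.35 − 2.78) / 2.78 = 1890 m.

1890 m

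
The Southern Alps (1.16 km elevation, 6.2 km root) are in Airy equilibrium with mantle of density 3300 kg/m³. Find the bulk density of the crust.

2780 kg/m³

ρ_c h = (ρ_m − ρ_c) r → ρ_c (h + r) = ρ_m r → ρ_c = ρ_m r / (h + r).
ρ_c = 3300 × 6.2 km / (1.16 km + 6.2 km) = 2780 kg/m³.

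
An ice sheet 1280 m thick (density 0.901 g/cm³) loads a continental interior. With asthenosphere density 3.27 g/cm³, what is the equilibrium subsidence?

353 m

By Archimedes' principle applied to the lithosphere: the ice load ρ_ice t is balanced by mantle displaced below, ρ_m s.
s = t ρ_ice / ρ_m = 1280 m × 0.901/3.27 = 353 m.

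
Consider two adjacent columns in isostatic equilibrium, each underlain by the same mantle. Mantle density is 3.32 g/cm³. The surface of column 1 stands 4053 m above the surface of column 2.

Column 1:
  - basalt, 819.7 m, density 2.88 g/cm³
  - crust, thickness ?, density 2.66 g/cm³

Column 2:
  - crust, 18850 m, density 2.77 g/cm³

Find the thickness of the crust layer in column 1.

35500 m

Take the compensation level at the base of the deeper column (depth z_c below the surface of column 1) and equate Σ ρ_i t_i down to z_c; mantle fills any gap and the z_c terms cancel.
Column 1: 819.7×2.88 + x×2.66 + (z_c − 819.7 − x)×3.32
Column 2: 4053×0 + 18850×2.77 + (z_c − 4053 − 18850)×3.32
The z_c×3.32 term appears on both sides and cancels. Collect the known terms of each column as K = Σ(ρt)_known − 3.32 × (depth of known layers): K_1 = 2360.736 − 3.32×819.7 = −360.668; K_2 = 52214.5 − 3.32×(4053 + 18850) = −23823.46.
Balance: K_1 − x×(3.32 − 2.66) = K_2, so x = (K_1 − K_2)/(3.32 − 2.66) = 23462.8/0.66 = 35500 m.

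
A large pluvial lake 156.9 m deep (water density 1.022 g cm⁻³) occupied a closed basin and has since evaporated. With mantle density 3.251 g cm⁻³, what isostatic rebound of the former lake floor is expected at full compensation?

49.3 m

u = d ρ_w/ρ_m = 156.9 m × 1.022/3.251 = 49.3 m.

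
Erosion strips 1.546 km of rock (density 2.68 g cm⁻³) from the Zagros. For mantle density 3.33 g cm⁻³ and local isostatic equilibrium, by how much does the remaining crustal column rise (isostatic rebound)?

Unloading: uplift u = e ρ_c/ρ_m = 1.546 km × 2.68/3.33 = 1.24 km.

1.24 km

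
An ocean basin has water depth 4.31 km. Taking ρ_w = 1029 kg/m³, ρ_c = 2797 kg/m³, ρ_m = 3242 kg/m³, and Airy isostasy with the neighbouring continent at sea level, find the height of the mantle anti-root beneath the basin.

17.1 km

Isostatic balance requires: replacing crust with seawater at the top is compensated by replacing crust with mantle at the base: d (ρ_c − ρ_w) = a (ρ_m − ρ_c).
a = d (ρ_c − ρ_w)/(ρ_m − ρ_c) = 4.31 km × 1768/445 = 17.1 km.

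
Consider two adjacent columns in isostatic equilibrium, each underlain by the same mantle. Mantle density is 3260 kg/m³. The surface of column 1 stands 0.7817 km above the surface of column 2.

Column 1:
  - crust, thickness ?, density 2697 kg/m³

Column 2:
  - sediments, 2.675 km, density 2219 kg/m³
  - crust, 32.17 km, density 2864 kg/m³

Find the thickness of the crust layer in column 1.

Take the compensation level at the base of the deeper column (depth z_c below the surface of column 1) and equate Σ ρ_i t_i down to z_c; mantle fills any gap and the z_c terms cancel.
Column 1: x×2697 + (z_c − 0 − x)×3260
Column 2: 0.7817×0 + 2.675×2219 + 32.17×2864 + (z_c − 0.7817 − 34.845)×3260
The z_c×3260 term appears on both sides and cancels. Collect the known terms of each column as K = Σ(ρt)_known − 3260 × (depth of known layers): K_1 = 0 − 3260×0 = 0; K_2 = 98070.705 − 3260×(0.7817 + 34.845) = −18072.337.
Balance: K_1 − x×(3260 − 2697) = K_2, so x = (K_1 − K_2)/(3260 − 2697) = 18072.3/563 = 32.1 km.

32.1 km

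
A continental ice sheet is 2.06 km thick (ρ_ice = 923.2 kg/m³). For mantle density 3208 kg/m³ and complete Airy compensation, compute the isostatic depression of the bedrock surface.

For local isostatic compensation: the ice load ρ_ice t is balanced by mantle displaced below, ρ_m s.
s = t ρ_ice / ρ_m = 2.06 km × 923.2/3208 = 0.593 km.

0.593 km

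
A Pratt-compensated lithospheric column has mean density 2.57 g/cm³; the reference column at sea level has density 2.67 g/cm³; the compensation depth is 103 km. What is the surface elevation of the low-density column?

4.01 km

ρ_ref D = ρ (D + h) → h = D (ρ_ref − ρ)/ρ.
h = 103 km × (2.67 − 2.57)/2.57 = 4.01 km.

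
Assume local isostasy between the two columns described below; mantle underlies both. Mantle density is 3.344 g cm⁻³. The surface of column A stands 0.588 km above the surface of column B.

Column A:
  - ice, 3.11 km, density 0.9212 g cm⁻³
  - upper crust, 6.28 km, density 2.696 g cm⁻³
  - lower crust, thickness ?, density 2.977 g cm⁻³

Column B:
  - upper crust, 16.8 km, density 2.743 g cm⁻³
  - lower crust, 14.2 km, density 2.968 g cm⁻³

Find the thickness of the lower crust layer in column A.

Take the compensation level at the base of the deeper column (depth z_c below the surface of column A) and equate Σ ρ_i t_i down to z_c; mantle fills any gap and the z_c terms cancel.
Column A: 3.11×0.9212 + 6.28×2.696 + x×2.977 + (z_c − 9.39 − x)×3.344
Column B: 0.588×0 + 16.8×2.743 + 14.2×2.968 + (z_c − 0.588 − 31)×3.344
The z_c×3.344 term appears on both sides and cancels. Collect the known terms of each column as K = Σ(ρt)_known − 3.344 × (depth of known layers): K_A = 19.795812 − 3.344×9.39 = −11.604348; K_B = 88.228 − 3.344×(0.588 + 31) = −17.402272.
Balance: K_A − x×(3.344 − 2.977) = K_B, so x = (K_A − K_B)/(3.344 − 2.977) = 5.79792/0.367 = 15.8 km.

15.8 km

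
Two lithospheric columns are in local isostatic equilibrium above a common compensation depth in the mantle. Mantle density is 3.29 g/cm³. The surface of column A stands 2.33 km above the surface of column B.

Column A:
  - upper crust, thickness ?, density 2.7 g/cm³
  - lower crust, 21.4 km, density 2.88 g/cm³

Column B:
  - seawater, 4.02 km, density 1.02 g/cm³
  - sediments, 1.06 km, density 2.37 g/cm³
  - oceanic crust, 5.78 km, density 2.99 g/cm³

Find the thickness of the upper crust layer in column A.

Take the compensation level at the base of the deeper column (depth z_c below the surface of column A) and equate Σ ρ_i t_i down to z_c; mantle fills any gap and the z_c terms cancel.
Column A: x×2.7 + 21.4×2.88 + (z_c − 21.4 − x)×3.29
Column B: 2.33×0 + 4.02×1.02 + 1.06×2.37 + 5.78×2.99 + (z_c − 2.33 − 10.86)×3.29
The z_c×3.29 term appears on both sides and cancels. Collect the known terms of each column as K = Σ(ρt)_known − 3.29 × (depth of known layers): K_A = 61.632 − 3.29×21.4 = −8.774; K_B = 23.8948 − 3.29×(2.33 + 10.86) = −19.5003.
Balance: K_A − x×(3.29 − 2.7) = K_B, so x = (K_A − K_B)/(3.29 − 2.7) = 10.7263/0.59 = 18.2 km.

18.2 km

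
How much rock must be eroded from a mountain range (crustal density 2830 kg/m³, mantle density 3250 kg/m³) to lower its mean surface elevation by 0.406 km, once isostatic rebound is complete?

Net drop Δ = e − u = e − e ρ_c/ρ_m = e (ρ_m − ρ_c)/ρ_m.
e = Δ ρ_m/(ρ_m − ρ_c) = 0.406 km × 3250/420 = 3.14 km.

3.14 km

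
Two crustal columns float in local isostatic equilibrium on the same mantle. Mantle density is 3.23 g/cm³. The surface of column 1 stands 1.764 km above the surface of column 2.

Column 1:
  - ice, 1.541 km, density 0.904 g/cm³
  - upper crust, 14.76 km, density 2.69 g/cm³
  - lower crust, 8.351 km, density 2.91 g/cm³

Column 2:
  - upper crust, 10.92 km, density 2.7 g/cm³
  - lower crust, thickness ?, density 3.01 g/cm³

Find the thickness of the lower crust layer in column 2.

Take the compensation level at the base of the deeper column (depth z_c below the surface of column 1) and equate Σ ρ_i t_i down to z_c; mantle fills any gap and the z_c terms cancel.
Column 1: 1.541×0.904 + 14.76×2.69 + 8.351×2.91 + (z_c − 24.652)×3.23
Column 2: 1.764×0 + 10.92×2.7 + x×3.01 + (z_c − 1.764 − 10.92 − x)×3.23
The z_c×3.23 term appears on both sides and cancels. Collect the known terms of each column as K = Σ(ρt)_known − 3.23 × (depth of known layers): K_1 = 65.398874 − 3.23×24.652 = −14.227086; K_2 = 29.484 − 3.23×(1.764 + 10.92) = −11.48532.
Balance: K_1 = K_2 − x×(3.23 − 3.01), so x = (K_2 − K_1)/(3.23 − 3.01) = 2.74177/0.22 = 12.5 km.

12.5 km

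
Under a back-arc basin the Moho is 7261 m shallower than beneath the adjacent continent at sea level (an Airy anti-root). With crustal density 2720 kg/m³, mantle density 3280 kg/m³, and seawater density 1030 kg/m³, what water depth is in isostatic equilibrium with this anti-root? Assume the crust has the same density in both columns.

Replacing a thickness d of crust by seawater at the top must be balanced by replacing crust with mantle at the base: d (ρ_c − ρ_w) = a (ρ_m − ρ_c).
d = a (ρ_m − ρ_c)/(ρ_c − ρ_w) = 7261 m × 560/1690 = 2410 m.

2410 m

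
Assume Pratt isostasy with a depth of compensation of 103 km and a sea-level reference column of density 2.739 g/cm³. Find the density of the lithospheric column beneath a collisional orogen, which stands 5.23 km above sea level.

2.61 g/cm³

Pratt balance: ρ_ref D = ρ (D + h).
ρ = ρ_ref D/(D + h) = 2.739 × 103 km/(103 km + 5.23 km) = 2.61 g/cm³.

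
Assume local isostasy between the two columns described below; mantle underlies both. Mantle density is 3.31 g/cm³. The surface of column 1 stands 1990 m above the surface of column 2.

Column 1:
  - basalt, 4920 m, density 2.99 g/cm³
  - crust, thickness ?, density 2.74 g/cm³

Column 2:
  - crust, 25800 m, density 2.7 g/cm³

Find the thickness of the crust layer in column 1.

36400 m

Take the compensation level at the base of the deeper column (depth z_c below the surface of column 1) and equate Σ ρ_i t_i down to z_c; mantle fills any gap and the z_c terms cancel.
Column 1: 4920×2.99 + x×2.74 + (z_c − 4920 − x)×3.31
Column 2: 1990×0 + 25800×2.7 + (z_c − 1990 − 25800)×3.31
The z_c×3.31 term appears on both sides and cancels. Collect the known terms of each column as K = Σ(ρt)_known − 3.31 × (depth of known layers): K_1 = 14710.8 − 3.31×4920 = −1574.4; K_2 = 69660 − 3.31×(1990 + 25800) = −22324.9.
Balance: K_1 − x×(3.31 − 2.74) = K_2, so x = (K_1 − K_2)/(3.31 − 2.74) = 20750.5/0.57 = 36400 m.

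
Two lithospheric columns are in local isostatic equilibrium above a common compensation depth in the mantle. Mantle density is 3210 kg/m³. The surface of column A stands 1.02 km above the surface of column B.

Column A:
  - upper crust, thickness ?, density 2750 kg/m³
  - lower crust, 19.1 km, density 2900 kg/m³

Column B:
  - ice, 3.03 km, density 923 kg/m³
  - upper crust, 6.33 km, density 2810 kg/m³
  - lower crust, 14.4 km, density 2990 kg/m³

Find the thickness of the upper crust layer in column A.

Take the compensation level at the base of the deeper column (depth z_c below the surface of column A) and equate Σ ρ_i t_i down to z_c; mantle fills any gap and the z_c terms cancel.
Column A: x×2750 + 19.1×2900 + (z_c − 19.1 − x)×3210
Column B: 1.02×0 + 3.03×923 + 6.33×2810 + 14.4×2990 + (z_c − 1.02 − 23.76)×3210
The z_c×3210 term appears on both sides and cancels. Collect the known terms of each column as K = Σ(ρt)_known − 3210 × (depth of known layers): K_A = 55390 − 3210×19.1 = −5921; K_B = 63639.99 − 3210×(1.02 + 23.76) = −15903.81.
Balance: K_A − x×(3210 − 2750) = K_B, so x = (K_A − K_B)/(3210 − 2750) = 9982.81/460 = 21.7 km.

21.7 km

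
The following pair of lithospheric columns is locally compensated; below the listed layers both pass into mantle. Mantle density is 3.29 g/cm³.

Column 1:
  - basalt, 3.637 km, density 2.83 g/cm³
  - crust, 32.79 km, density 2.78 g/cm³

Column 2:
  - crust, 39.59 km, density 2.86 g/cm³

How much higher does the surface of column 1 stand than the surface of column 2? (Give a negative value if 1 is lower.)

0.417 km

For any compensation level in the mantle, the mantle terms cancel and isostasy reduces to e = (Σt_1 − Σt_2) − (Σ(ρt)_1 − Σ(ρt)_2) / ρ_m.
Σt_1 = 36.427 km; Σt_2 = 39.59 km; Σ(ρt)_1 = 101.44891; Σ(ρt)_2 = 113.2274 (in km·g/cm³).
e = (36.427 − 39.59) − (101.44891 − 113.2274) / 3.29 = 0.417 km.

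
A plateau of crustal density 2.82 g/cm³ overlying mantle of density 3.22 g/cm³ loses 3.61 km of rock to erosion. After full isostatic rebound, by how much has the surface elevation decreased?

0.448 km

Rebound u = e ρ_c/ρ_m = 3.61 km × 2.82/3.22 = 3.162 km.
Net surface drop = e − u = 3.61 km − 3.162 km = e (ρ_m − ρ_c)/ρ_m = 0.448 km.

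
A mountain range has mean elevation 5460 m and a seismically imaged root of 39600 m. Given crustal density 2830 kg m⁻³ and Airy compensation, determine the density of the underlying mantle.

Airy balance: ρ_c h = (ρ_m − ρ_c) r → ρ_m = ρ_c (1 + h/r).
ρ_m = 2830 × (1 + 5460 m/39600 m) = 3220 kg m⁻³.

3220 kg m⁻³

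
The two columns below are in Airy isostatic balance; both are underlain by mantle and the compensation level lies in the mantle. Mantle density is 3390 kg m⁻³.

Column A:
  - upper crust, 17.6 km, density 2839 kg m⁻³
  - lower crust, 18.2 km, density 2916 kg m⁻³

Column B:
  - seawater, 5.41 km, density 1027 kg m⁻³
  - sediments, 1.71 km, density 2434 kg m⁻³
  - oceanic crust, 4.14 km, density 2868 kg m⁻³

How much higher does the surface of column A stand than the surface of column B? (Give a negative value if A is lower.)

0.515 km

For any compensation level in the mantle, the mantle terms cancel and isostasy reduces to e = (Σt_A − Σt_B) − (Σ(ρt)_A − Σ(ρt)_B) / ρ_m.
Σt_A = 35.8 km; Σt_B = 11.26 km; Σ(ρt)_A = 103037.6; Σ(ρt)_B = 21591.73 (in km·kg m⁻³).
e = (35.8 − 11.26) − (103037.6 − 21591.73) / 3390 = 0.515 km.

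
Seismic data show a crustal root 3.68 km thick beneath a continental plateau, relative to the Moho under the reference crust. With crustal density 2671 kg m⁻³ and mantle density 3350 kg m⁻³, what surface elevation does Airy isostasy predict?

0.935 km

By Archimedes' principle applied to the lithosphere: ρ_c h = (ρ_m − ρ_c) r.
h = r (ρ_m − ρ_c) / ρ_c = 3.68 km × (3350 − 2671) / 2671 = 0.935 km.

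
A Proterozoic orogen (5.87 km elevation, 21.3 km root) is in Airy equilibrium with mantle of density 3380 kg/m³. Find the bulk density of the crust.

2650 kg/m³

ρ_c h = (ρ_m − ρ_c) r → ρ_c (h + r) = ρ_m r → ρ_c = ρ_m r / (h + r).
ρ_c = 3380 × 21.3 km / (5.87 km + 21.3 km) = 2650 kg/m³.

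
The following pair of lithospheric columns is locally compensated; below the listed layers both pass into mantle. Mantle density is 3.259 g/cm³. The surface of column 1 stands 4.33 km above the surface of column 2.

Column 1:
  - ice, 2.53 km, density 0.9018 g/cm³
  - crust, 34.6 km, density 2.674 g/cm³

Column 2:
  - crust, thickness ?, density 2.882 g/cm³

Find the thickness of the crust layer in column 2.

32.1 km

Take the compensation level at the base of the deeper column (depth z_c below the surface of column 1) and equate Σ ρ_i t_i down to z_c; mantle fills any gap and the z_c terms cancel.
Column 1: 2.53×0.9018 + 34.6×2.674 + (z_c − 37.13)×3.259
Column 2: 4.33×0 + x×2.882 + (z_c − 4.33 − 0 − x)×3.259
The z_c×3.259 term appears on both sides and cancels. Collect the known terms of each column as K = Σ(ρt)_known − 3.259 × (depth of known layers): K_1 = 94.801954 − 3.259×37.13 = −26.204716; K_2 = 0 − 3.259×(4.33 + 0) = −14.11147.
Balance: K_1 = K_2 − x×(3.259 − 2.882), so x = (K_2 − K_1)/(3.259 − 2.882) = 12.0932/0.377 = 32.1 km.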